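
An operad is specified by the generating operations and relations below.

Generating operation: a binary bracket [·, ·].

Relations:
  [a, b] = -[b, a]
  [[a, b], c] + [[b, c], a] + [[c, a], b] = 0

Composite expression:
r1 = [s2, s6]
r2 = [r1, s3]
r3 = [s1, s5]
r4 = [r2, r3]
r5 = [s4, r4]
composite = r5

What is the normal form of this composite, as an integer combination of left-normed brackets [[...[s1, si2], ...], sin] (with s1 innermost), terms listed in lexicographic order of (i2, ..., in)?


Expand each bracket as ab - ba; the s1-initial words give the coefficients.
Composite bracket: [s4, [[[s2, s6], s3], [s1, s5]]]
The bracket unfolds into 32 signed words via [a, b] = ab - ba (2^5 = 32).
Collect the words opening with s1:
  s1s5s2s6s3s4 appears with sign +1, giving the term +[[[[[s1, s5], s2], s6], s3], s4]
  s1s5s3s2s6s4 appears with sign -1, giving the term -[[[[[s1, s5], s3], s2], s6], s4]
  s1s5s3s6s2s4 appears with sign +1, giving the term +[[[[[s1, s5], s3], s6], s2], s4]
  s1s5s6s2s3s4 appears with sign -1, giving the term -[[[[[s1, s5], s6], s2], s3], s4]

[[[[[s1, s5], s2], s6], s3], s4] - [[[[[s1, s5], s3], s2], s6], s4] + [[[[[s1, s5], s3], s6], s2], s4] - [[[[[s1, s5], s6], s2], s3], s4]


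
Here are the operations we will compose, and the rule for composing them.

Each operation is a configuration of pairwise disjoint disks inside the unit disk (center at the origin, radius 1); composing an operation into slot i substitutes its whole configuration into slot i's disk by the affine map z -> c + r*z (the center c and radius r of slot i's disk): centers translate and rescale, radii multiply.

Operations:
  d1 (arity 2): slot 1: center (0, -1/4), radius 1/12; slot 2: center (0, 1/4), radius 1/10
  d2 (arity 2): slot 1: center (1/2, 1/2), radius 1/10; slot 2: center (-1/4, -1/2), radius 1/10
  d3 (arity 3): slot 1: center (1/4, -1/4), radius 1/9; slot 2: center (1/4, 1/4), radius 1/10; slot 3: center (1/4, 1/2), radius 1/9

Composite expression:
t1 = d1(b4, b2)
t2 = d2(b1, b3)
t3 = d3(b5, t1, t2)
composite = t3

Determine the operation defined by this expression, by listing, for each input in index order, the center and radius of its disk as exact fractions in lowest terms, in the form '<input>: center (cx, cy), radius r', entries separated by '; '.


b1: center (11/36, 5/9), radius 1/90; b2: center (1/4, 11/40), radius 1/100; b3: center (2/9, 4/9), radius 1/90; b4: center (1/4, 9/40), radius 1/120; b5: center (1/4, -1/4), radius 1/9


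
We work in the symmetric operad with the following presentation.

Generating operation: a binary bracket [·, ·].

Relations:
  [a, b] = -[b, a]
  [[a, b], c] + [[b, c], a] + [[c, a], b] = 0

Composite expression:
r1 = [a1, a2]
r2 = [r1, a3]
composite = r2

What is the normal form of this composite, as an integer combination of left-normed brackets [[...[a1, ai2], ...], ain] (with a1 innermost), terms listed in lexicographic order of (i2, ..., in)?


Left-normed coefficients sit on the a1-initial expansion words.
Composite bracket: [[a1, a2], a3]
Each bracket splits as ab - ba, giving 4 signed words (2^2 = 4).
Words beginning with a1 determine it all:
  a1a2a3 (sign +1) contributes +[[a1, a2], a3]

[[a1, a2], a3]


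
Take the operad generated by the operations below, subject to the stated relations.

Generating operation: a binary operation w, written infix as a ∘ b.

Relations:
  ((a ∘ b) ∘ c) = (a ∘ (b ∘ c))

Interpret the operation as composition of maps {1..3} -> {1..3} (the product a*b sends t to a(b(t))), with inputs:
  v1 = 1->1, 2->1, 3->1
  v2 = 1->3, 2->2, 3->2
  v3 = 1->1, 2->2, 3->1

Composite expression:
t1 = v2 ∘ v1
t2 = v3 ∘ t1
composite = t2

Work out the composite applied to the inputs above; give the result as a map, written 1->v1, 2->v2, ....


1->1, 2->1, 3->1

(v2 ∘ v1) = 1->3, 2->3, 3->3
(v3 ∘ (v2 ∘ v1)) = 1->1, 2->1, 3->1


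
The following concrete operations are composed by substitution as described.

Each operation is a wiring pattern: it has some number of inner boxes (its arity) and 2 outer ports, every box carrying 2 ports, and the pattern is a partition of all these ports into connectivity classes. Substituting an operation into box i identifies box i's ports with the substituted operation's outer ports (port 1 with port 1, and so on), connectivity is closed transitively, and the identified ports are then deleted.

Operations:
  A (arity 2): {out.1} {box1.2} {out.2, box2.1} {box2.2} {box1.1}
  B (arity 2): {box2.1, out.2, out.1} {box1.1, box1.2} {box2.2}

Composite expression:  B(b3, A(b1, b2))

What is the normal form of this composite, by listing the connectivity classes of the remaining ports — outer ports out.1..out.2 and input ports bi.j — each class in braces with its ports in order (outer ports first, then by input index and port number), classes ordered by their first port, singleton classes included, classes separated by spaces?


{out.1, out.2} {b1.1} {b1.2} {b2.1} {b2.2} {b3.1, b3.2}

Two ports join when wires chain via B-identified ports.
A over (b1, b2) gives {out.1} {out.2, b2.1} {b1.1} {b1.2} {b2.2}, out.j being that stage's outer ports
B over (b3, b1, b2) gives {out.1, out.2} {b1.1} {b1.2} {b2.1} {b2.2} {b3.1, b3.2}, out.j being that stage's outer ports


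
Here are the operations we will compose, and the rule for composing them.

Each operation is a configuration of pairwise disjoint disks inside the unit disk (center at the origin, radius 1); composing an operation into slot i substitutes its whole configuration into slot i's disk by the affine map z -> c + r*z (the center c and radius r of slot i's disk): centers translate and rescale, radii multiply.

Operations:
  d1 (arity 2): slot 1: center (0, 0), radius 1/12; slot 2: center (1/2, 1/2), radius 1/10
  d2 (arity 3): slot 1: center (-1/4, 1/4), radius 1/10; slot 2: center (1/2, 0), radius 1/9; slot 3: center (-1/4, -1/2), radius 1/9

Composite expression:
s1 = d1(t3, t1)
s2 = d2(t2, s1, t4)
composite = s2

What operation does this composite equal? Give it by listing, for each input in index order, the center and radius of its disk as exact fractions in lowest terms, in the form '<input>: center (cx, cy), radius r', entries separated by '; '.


t1: center (5/9, 1/18), radius 1/90; t2: center (-1/4, 1/4), radius 1/10; t3: center (1/2, 0), radius 1/108; t4: center (-1/4, -1/2), radius 1/9

Each t-disk chains the slot maps above it in d2; radii multiply.
input t2: applying the 1 nested substitution gives center (-1/4, 1/4), radius 1/10
input t3: applying the 2 nested substitutions gives center (1/2, 0), radius 1/108
input t1: applying the 2 nested substitutions gives center (5/9, 1/18), radius 1/90
input t4: applying the 1 nested substitution gives center (-1/4, -1/2), radius 1/9


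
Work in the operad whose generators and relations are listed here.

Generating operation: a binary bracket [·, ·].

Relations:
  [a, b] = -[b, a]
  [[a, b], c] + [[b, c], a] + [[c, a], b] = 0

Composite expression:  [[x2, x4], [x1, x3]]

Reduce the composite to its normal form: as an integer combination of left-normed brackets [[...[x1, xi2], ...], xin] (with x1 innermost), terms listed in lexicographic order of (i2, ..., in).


-[[[x1, x3], x2], x4] + [[[x1, x3], x4], x2]

Expand each bracket as ab - ba; the x1-initial words give the coefficients.
Composite bracket: [[x2, x4], [x1, x3]]
Full expansion: 8 signed words from ab - ba (2^3 = 8).
The x1-initial words carry the normal form:
  from x1x3x2x4, sign -1: term -[[[x1, x3], x2], x4]
  from x1x3x4x2, sign +1: term +[[[x1, x3], x4], x2]


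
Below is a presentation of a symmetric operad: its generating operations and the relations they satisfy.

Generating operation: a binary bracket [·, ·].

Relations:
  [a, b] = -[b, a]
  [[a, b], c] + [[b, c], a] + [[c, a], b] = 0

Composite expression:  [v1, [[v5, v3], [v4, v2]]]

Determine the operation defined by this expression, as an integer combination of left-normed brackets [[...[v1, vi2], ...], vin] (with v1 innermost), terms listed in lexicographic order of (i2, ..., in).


Antisymmetry and Jacobi reduce to v1-anchored left-normed brackets.
Composite bracket: [v1, [[v5, v3], [v4, v2]]]
The bracket unfolds into 16 signed words via [a, b] = ab - ba (2^4 = 16).
Words beginning with v1 determine it all:
  the word v1v2v4v3v5 carries sign -1 and contributes -[[[[v1, v2], v4], v3], v5]
  the word v1v2v4v5v3 carries sign +1 and contributes +[[[[v1, v2], v4], v5], v3]
  the word v1v3v5v2v4 carries sign +1 and contributes +[[[[v1, v3], v5], v2], v4]
  the word v1v3v5v4v2 carries sign -1 and contributes -[[[[v1, v3], v5], v4], v2]
  the word v1v4v2v3v5 carries sign +1 and contributes +[[[[v1, v4], v2], v3], v5]
  the word v1v4v2v5v3 carries sign -1 and contributes -[[[[v1, v4], v2], v5], v3]
  the word v1v5v3v2v4 carries sign -1 and contributes -[[[[v1, v5], v3], v2], v4]
  the word v1v5v3v4v2 carries sign +1 and contributes +[[[[v1, v5], v3], v4], v2]

-[[[[v1, v2], v4], v3], v5] + [[[[v1, v2], v4], v5], v3] + [[[[v1, v3], v5], v2], v4] - [[[[v1, v3], v5], v4], v2] + [[[[v1, v4], v2], v3], v5] - [[[[v1, v4], v2], v5], v3] - [[[[v1, v5], v3], v2], v4] + [[[[v1, v5], v3], v4], v2]


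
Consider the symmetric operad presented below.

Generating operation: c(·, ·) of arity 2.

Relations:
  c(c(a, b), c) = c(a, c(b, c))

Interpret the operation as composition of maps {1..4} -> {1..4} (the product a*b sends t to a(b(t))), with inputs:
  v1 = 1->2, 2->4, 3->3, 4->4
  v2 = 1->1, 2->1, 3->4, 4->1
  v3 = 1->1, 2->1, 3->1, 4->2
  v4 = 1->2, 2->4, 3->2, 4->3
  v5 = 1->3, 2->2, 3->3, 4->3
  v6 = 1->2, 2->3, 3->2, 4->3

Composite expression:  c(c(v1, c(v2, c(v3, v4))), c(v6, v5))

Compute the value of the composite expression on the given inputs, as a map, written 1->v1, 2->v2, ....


1->2, 2->2, 3->2, 4->2

c(v3, v4) = 1->1, 2->2, 3->1, 4->1
c(v2, c(v3, v4)) = 1->1, 2->1, 3->1, 4->1
c(v1, c(v2, c(v3, v4))) = 1->2, 2->2, 3->2, 4->2
c(v6, v5) = 1->2, 2->3, 3->2, 4->2
c(c(v1, c(v2, c(v3, v4))), c(v6, v5)) = 1->2, 2->2, 3->2, 4->2


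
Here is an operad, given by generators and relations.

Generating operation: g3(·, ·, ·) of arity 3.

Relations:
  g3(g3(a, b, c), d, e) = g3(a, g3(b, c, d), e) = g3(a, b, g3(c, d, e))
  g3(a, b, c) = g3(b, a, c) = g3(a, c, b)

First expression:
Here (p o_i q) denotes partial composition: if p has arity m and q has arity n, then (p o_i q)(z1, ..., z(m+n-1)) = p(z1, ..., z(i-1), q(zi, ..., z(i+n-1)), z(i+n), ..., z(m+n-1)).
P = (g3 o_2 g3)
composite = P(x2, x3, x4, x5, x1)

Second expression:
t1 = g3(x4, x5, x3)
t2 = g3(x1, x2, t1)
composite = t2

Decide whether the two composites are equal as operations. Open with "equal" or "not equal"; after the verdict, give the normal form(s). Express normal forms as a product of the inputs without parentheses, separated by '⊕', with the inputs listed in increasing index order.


equal; the common form is x1 ⊕ x2 ⊕ x3 ⊕ x4 ⊕ x5

Reducing the first expression gives x1 ⊕ x2 ⊕ x3 ⊕ x4 ⊕ x5
Reducing the second expression gives x1 ⊕ x2 ⊕ x3 ⊕ x4 ⊕ x5
Same normal form: equal.


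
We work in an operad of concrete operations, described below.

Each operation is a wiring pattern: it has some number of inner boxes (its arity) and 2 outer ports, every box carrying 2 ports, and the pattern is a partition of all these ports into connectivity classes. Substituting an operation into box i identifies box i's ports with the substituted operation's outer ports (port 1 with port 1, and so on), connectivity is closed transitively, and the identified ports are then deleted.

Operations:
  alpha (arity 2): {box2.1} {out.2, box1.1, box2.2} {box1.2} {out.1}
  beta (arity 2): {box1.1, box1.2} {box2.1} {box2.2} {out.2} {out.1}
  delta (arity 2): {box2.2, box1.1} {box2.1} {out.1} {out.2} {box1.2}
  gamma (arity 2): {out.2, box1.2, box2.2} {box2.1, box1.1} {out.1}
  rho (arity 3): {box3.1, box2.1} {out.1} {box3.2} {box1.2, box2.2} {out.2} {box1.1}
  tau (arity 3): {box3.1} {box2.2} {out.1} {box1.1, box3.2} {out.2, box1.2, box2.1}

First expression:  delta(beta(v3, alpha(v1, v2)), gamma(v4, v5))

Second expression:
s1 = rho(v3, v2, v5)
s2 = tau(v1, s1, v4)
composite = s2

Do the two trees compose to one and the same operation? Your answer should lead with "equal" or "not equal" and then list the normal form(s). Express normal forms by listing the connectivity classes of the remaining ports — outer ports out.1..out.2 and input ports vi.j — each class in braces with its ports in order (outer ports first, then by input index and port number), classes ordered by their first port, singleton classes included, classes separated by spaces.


Normal form of the first expression: {out.1} {out.2} {v1.1, v2.2} {v1.2} {v2.1} {v3.1, v3.2} {v4.1, v5.1} {v4.2, v5.2}
Normal form of the second expression: {out.1} {out.2, v1.2} {v1.1, v4.2} {v2.1, v5.1} {v2.2, v3.2} {v3.1} {v4.1} {v5.2}
The forms do not match — not equal.

not equal; the first gives {out.1} {out.2} {v1.1, v2.2} {v1.2} {v2.1} {v3.1, v3.2} {v4.1, v5.1} {v4.2, v5.2} and the second {out.1} {out.2, v1.2} {v1.1, v4.2} {v2.1, v5.1} {v2.2, v3.2} {v3.1} {v4.1} {v5.2}


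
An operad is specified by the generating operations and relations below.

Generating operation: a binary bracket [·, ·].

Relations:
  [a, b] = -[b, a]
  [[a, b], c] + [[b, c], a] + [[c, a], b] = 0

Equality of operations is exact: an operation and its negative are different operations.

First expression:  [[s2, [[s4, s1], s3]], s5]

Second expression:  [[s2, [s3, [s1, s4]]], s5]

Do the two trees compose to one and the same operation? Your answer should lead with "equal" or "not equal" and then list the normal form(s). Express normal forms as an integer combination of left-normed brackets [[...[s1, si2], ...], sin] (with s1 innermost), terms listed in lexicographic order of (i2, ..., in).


In normal form, the first expression is [[[[s1, s4], s3], s2], s5]
In normal form, the second expression is [[[[s1, s4], s3], s2], s5]
Identical normal forms: equal.

equal — both sides give [[[[s1, s4], s3], s2], s5]


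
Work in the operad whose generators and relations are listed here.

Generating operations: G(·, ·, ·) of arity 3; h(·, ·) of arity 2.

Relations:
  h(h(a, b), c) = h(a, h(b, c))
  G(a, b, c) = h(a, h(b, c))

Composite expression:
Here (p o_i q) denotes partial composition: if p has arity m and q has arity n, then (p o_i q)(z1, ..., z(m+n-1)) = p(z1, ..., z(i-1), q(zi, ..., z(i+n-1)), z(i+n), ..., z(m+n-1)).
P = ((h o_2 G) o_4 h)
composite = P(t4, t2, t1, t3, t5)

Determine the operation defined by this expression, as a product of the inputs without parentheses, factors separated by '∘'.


t4 ∘ t2 ∘ t1 ∘ t3 ∘ t5

Key point: h is associative — brackets drop, the t-order remains.
h(t3, t5) unparenthesizes to t3 ∘ t5
G(t2, t1, h(t3, t5)) unparenthesizes to t2 ∘ t1 ∘ t3 ∘ t5
h(t4, G(t2, t1, h(t3, t5))) unparenthesizes to t4 ∘ t2 ∘ t1 ∘ t3 ∘ t5


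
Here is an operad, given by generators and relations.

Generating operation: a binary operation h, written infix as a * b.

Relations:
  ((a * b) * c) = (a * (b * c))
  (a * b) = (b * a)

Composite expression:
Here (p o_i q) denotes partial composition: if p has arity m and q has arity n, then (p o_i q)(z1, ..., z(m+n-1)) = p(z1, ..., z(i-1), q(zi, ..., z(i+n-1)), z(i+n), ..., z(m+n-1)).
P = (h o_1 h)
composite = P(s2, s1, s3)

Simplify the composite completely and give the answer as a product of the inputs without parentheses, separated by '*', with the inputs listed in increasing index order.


s1 * s2 * s3

With h associative and commutative, the s-input set is all that matters.
(s2 * s1) reduces to s2 * s1
((s2 * s1) * s3) reduces to s2 * s1 * s3
rearranged into index order: s1 * s2 * s3


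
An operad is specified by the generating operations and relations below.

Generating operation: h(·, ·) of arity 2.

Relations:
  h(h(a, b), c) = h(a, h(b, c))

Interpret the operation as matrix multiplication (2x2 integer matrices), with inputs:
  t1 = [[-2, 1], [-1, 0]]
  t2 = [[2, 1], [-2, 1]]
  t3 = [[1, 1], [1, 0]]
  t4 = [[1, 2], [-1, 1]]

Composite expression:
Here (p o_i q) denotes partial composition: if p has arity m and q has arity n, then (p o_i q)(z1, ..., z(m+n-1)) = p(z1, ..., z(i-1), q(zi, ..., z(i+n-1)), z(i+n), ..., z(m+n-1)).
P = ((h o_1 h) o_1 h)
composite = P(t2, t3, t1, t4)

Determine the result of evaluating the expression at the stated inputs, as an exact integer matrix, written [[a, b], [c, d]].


[[-11, -13], [5, 7]]

h(t2, t3) = [[3, 2], [-1, -2]]
h(h(t2, t3), t1) = [[-8, 3], [4, -1]]
h(h(h(t2, t3), t1), t4) = [[-11, -13], [5, 7]]


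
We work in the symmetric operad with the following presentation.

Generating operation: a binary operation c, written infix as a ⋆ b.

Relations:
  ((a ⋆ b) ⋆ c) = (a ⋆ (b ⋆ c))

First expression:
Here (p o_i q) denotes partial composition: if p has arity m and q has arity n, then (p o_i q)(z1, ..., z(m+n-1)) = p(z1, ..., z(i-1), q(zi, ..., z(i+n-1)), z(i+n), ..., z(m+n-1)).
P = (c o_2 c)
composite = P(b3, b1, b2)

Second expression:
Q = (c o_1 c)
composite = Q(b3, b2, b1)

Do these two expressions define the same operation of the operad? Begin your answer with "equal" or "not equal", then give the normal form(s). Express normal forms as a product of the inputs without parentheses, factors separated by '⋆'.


not equal; the first gives b3 ⋆ b1 ⋆ b2 and the second b3 ⋆ b2 ⋆ b1

In normal form, the first expression is b3 ⋆ b1 ⋆ b2
In normal form, the second expression is b3 ⋆ b2 ⋆ b1
Distinct normal forms: not equal.


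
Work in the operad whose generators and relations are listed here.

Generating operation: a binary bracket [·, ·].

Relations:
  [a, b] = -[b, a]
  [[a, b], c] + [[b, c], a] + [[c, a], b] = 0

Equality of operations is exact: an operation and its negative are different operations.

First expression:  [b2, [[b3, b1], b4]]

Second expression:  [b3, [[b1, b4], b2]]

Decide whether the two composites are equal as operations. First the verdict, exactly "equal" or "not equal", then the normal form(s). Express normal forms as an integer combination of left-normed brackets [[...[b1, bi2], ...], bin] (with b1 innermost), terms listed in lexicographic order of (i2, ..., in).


not equal; the first gives [[[b1, b3], b4], b2] and the second -[[[b1, b4], b2], b3]

The first expression, normalized: [[[b1, b3], b4], b2]
The second expression, normalized: -[[[b1, b4], b2], b3]
The forms do not match — not equal.


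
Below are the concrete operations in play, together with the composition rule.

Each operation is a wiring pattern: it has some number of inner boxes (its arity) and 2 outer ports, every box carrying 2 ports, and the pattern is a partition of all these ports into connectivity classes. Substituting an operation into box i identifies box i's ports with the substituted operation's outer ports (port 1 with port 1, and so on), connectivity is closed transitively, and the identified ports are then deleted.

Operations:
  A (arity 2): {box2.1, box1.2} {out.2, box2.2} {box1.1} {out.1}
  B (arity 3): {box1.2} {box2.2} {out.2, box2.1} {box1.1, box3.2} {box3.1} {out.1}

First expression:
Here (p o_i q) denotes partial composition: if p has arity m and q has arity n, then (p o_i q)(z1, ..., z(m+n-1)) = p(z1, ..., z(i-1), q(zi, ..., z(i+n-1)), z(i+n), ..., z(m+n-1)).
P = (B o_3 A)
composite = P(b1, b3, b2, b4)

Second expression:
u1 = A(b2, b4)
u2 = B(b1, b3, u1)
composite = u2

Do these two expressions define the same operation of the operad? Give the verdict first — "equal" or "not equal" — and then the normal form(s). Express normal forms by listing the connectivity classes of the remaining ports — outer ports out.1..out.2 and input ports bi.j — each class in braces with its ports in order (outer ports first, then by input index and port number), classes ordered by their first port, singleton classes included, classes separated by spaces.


In normal form, the first expression is {out.1} {out.2, b3.1} {b1.1, b4.2} {b1.2} {b2.1} {b2.2, b4.1} {b3.2}
In normal form, the second expression is {out.1} {out.2, b3.1} {b1.1, b4.2} {b1.2} {b2.1} {b2.2, b4.1} {b3.2}
One common form — equal.

equal; both compose to {out.1} {out.2, b3.1} {b1.1, b4.2} {b1.2} {b2.1} {b2.2, b4.1} {b3.2}


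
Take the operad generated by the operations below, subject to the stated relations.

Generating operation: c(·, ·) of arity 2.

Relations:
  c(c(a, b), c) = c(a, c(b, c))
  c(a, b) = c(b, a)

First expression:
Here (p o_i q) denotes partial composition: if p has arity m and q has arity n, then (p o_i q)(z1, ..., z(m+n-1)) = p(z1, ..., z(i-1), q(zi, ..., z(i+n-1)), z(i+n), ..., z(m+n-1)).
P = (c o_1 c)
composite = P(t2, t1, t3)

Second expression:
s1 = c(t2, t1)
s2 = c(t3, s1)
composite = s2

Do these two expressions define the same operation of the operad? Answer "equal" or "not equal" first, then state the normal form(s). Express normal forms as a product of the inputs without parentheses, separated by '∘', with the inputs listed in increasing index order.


equal; the common form is t1 ∘ t2 ∘ t3

Normal form of the first expression: t1 ∘ t2 ∘ t3
Normal form of the second expression: t1 ∘ t2 ∘ t3
One common form — equal.


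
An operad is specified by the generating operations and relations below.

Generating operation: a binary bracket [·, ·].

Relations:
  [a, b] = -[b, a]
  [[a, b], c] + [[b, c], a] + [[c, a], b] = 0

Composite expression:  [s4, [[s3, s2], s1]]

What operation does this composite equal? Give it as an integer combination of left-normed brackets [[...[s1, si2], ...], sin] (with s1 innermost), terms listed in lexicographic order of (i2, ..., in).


-[[[s1, s2], s3], s4] + [[[s1, s3], s2], s4]

A multilinear Lie element is pinned by s1-initial words (s1 innermost).
Composite bracket: [s4, [[s3, s2], s1]]
Under [a, b] = ab - ba we get 8 signed associative words (2^3 = 8).
The s1-initial words carry the normal form:
  s1s2s3s4 (sign -1) contributes -[[[s1, s2], s3], s4]
  s1s3s2s4 (sign +1) contributes +[[[s1, s3], s2], s4]


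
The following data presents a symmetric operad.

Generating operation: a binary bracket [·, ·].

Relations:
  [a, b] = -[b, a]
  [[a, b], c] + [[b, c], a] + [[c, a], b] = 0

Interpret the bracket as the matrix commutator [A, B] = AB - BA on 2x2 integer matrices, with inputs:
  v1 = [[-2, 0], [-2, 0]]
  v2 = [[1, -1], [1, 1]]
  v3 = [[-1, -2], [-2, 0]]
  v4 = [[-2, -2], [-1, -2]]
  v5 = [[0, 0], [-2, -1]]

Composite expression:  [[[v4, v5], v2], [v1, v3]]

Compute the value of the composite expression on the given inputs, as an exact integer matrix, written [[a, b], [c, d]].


[v4, v5] = [[4, 2], [-1, -4]]
[[v4, v5], v2] = [[1, -8], [-8, -1]]
[v1, v3] = [[-4, 4], [-2, 4]]
[[[v4, v5], v2], [v1, v3]] = [[48, -56], [68, -48]]

[[48, -56], [68, -48]]


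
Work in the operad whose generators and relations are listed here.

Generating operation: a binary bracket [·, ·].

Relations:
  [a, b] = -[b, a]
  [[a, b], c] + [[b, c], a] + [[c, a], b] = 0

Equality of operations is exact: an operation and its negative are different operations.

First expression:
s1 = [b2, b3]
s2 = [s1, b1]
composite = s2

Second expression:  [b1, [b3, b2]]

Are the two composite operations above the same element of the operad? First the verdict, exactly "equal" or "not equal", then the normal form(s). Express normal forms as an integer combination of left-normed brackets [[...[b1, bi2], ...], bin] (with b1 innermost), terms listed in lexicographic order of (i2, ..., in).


equal; both compose to -[[b1, b2], b3] + [[b1, b3], b2]


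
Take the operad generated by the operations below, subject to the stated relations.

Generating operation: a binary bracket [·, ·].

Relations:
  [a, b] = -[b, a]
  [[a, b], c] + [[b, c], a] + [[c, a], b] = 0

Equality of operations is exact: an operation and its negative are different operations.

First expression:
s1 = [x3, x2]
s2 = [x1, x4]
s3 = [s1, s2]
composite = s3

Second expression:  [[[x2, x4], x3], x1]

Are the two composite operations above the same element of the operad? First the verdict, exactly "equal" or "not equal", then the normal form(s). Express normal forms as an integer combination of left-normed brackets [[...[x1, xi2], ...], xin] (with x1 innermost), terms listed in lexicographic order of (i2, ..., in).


Reducing the first expression gives [[[x1, x4], x2], x3] - [[[x1, x4], x3], x2]
Reducing the second expression gives -[[[x1, x2], x4], x3] + [[[x1, x3], x2], x4] - [[[x1, x3], x4], x2] + [[[x1, x4], x2], x3]
They disagree, so not equal.

not equal — first [[[x1, x4], x2], x3] - [[[x1, x4], x3], x2], second -[[[x1, x2], x4], x3] + [[[x1, x3], x2], x4] - [[[x1, x3], x4], x2] + [[[x1, x4], x2], x3]


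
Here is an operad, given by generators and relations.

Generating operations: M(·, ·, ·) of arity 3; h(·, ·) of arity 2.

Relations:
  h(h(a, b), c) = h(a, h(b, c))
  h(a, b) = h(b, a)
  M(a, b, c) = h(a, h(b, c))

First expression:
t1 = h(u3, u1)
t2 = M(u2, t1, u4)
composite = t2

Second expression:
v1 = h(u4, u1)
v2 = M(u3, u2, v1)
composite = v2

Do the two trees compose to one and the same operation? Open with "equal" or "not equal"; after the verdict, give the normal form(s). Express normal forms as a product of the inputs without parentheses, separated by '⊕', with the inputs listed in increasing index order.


equal; both compose to u1 ⊕ u2 ⊕ u3 ⊕ u4


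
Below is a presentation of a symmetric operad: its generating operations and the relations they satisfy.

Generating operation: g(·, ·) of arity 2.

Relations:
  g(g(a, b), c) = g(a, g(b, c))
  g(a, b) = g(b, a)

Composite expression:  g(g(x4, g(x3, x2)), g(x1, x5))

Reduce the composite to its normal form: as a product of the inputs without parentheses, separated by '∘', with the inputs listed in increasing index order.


x1 ∘ x2 ∘ x3 ∘ x4 ∘ x5


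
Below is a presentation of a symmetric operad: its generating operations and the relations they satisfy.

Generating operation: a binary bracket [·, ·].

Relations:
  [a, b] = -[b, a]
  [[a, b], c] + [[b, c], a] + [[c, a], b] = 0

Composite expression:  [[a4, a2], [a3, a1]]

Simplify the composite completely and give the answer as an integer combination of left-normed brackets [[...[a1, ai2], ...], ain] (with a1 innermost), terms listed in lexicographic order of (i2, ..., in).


In the tensor algebra, words opening a1 carry the a1-anchored form.
Composite bracket: [[a4, a2], [a3, a1]]
Expanding via [a, b] = ab - ba: 8 signed words (2^3 = 8).
Keep just the words that open with a1:
  the word a1a3a2a4 carries sign -1 and contributes -[[[a1, a3], a2], a4]
  the word a1a3a4a2 carries sign +1 and contributes +[[[a1, a3], a4], a2]

-[[[a1, a3], a2], a4] + [[[a1, a3], a4], a2]


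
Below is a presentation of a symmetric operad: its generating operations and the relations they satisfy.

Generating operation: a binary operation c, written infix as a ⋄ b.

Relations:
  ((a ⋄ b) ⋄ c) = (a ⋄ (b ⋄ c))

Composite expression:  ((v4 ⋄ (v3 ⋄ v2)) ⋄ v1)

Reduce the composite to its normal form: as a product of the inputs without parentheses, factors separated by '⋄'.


v4 ⋄ v3 ⋄ v2 ⋄ v1

The c-tree's shape is irrelevant; the v-reading-order decides.
(v3 ⋄ v2) spells out as v3 ⋄ v2
(v4 ⋄ (v3 ⋄ v2)) spells out as v4 ⋄ v3 ⋄ v2
((v4 ⋄ (v3 ⋄ v2)) ⋄ v1) spells out as v4 ⋄ v3 ⋄ v2 ⋄ v1


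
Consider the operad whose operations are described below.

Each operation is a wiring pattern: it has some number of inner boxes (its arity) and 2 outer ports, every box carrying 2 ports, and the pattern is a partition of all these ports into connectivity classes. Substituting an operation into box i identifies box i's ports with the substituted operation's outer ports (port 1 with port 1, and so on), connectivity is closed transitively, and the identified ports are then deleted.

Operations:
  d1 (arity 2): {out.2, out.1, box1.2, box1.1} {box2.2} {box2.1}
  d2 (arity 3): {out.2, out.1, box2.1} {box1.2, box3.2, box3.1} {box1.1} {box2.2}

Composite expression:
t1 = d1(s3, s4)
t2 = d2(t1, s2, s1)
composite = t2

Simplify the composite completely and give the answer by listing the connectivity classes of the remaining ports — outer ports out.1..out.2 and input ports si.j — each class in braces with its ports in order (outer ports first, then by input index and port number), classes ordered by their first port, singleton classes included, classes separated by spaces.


{out.1, out.2, s2.1} {s1.1, s1.2, s3.1, s3.2} {s2.2} {s4.1} {s4.2}


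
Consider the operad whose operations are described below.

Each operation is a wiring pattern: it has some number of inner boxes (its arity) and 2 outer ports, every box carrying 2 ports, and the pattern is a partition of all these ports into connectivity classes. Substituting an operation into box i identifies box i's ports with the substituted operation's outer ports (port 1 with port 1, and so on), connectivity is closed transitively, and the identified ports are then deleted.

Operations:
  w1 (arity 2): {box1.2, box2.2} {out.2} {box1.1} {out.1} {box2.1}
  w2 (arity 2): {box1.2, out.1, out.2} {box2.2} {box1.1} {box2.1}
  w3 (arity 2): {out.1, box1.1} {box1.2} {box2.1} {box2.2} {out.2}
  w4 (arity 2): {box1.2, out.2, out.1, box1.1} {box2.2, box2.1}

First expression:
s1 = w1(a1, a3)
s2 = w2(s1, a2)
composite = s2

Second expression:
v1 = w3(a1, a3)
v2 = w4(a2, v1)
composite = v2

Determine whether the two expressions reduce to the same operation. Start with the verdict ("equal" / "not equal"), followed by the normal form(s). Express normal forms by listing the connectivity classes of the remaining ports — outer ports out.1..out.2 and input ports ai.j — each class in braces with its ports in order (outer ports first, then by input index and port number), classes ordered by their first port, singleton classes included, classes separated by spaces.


not equal; first: {out.1, out.2} {a1.1} {a1.2, a3.2} {a2.1} {a2.2} {a3.1}; second: {out.1, out.2, a2.1, a2.2} {a1.1} {a1.2} {a3.1} {a3.2}

The first expression reduces to {out.1, out.2} {a1.1} {a1.2, a3.2} {a2.1} {a2.2} {a3.1}
The second expression reduces to {out.1, out.2, a2.1, a2.2} {a1.1} {a1.2} {a3.1} {a3.2}
No match — not equal.


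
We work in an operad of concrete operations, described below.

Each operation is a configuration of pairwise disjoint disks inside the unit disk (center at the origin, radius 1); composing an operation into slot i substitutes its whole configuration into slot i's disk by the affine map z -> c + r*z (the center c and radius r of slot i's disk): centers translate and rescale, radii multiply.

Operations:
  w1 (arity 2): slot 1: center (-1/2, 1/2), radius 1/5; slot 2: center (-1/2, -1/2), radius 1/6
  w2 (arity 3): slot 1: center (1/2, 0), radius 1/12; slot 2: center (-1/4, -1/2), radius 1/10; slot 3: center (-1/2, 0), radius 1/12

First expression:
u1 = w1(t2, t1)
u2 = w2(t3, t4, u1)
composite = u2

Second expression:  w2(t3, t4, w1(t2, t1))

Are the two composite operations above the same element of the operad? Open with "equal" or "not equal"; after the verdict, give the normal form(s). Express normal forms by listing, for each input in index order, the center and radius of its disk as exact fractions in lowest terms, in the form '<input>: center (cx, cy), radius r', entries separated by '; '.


equal; both compose to t1: center (-13/24, -1/24), radius 1/72; t2: center (-13/24, 1/24), radius 1/60; t3: center (1/2, 0), radius 1/12; t4: center (-1/4, -1/2), radius 1/10

In normal form, the first expression is t1: center (-13/24, -1/24), radius 1/72; t2: center (-13/24, 1/24), radius 1/60; t3: center (1/2, 0), radius 1/12; t4: center (-1/4, -1/2), radius 1/10
In normal form, the second expression is t1: center (-13/24, -1/24), radius 1/72; t2: center (-13/24, 1/24), radius 1/60; t3: center (1/2, 0), radius 1/12; t4: center (-1/4, -1/2), radius 1/10
Both agree, so they are equal.


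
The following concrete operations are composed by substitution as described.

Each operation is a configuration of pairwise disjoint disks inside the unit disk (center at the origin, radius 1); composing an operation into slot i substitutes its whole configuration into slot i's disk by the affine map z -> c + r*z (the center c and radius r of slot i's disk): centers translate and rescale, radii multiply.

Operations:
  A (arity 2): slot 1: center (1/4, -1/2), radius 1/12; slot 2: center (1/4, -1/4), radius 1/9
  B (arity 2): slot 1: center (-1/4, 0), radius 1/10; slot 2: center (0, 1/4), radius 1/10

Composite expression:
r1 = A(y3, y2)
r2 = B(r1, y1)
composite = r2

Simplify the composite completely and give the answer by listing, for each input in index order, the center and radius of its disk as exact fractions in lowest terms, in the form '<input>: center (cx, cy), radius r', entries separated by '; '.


y1: center (0, 1/4), radius 1/10; y2: center (-9/40, -1/40), radius 1/90; y3: center (-9/40, -1/20), radius 1/120

Nesting under B composes maps z -> c + r*z down each y-path.
for y3, the 2-step affine chain lands on center (-9/40, -1/20), radius 1/120
for y2, the 2-step affine chain lands on center (-9/40, -1/40), radius 1/90
for y1, the 1-step affine chain lands on center (0, 1/4), radius 1/10


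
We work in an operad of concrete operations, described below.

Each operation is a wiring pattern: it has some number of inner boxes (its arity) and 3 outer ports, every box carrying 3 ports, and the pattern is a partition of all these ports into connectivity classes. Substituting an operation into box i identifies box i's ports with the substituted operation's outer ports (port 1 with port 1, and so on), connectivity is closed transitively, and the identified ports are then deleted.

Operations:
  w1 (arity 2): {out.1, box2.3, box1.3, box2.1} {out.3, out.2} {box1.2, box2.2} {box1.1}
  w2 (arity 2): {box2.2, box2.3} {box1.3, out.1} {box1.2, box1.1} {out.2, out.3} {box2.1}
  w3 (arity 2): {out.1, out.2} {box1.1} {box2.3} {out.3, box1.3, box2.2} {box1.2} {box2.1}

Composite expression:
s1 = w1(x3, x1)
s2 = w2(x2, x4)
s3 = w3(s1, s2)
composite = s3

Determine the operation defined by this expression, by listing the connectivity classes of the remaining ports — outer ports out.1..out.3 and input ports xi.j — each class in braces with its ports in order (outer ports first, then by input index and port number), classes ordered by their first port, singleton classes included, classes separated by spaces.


{out.1, out.2} {out.3} {x1.1, x1.3, x3.3} {x1.2, x3.2} {x2.1, x2.2} {x2.3} {x3.1} {x4.1} {x4.2, x4.3}

Treat the ports identified at w3 as solder joints: merge, then drop.
w1 over (x3, x1) gives {out.1, x1.1, x1.3, x3.3} {out.2, out.3} {x1.2, x3.2} {x3.1}, out.j being that stage's outer ports
w2 over (x2, x4) gives {out.1, x2.3} {out.2, out.3} {x2.1, x2.2} {x4.1} {x4.2, x4.3}, out.j being that stage's outer ports
w3 over (x3, x1, x2, x4) gives {out.1, out.2} {out.3} {x1.1, x1.3, x3.3} {x1.2, x3.2} {x2.1, x2.2} {x2.3} {x3.1} {x4.1} {x4.2, x4.3}, out.j being that stage's outer ports


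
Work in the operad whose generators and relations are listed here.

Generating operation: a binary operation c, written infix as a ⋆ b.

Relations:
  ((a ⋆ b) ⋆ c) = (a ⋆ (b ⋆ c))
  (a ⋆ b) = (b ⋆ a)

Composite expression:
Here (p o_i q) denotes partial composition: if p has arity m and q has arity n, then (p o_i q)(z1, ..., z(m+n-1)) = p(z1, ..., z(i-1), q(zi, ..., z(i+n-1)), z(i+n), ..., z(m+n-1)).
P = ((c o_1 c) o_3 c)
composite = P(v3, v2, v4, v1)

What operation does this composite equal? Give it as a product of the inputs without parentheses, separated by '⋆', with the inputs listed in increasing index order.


Shape and order are irrelevant to c; the v-input set decides.
(v3 ⋆ v2) unparenthesizes to v3 ⋆ v2
(v4 ⋆ v1) unparenthesizes to v4 ⋆ v1
((v3 ⋆ v2) ⋆ (v4 ⋆ v1)) unparenthesizes to v3 ⋆ v2 ⋆ v4 ⋆ v1
commutativity sorts the factors: v1 ⋆ v2 ⋆ v3 ⋆ v4

v1 ⋆ v2 ⋆ v3 ⋆ v4


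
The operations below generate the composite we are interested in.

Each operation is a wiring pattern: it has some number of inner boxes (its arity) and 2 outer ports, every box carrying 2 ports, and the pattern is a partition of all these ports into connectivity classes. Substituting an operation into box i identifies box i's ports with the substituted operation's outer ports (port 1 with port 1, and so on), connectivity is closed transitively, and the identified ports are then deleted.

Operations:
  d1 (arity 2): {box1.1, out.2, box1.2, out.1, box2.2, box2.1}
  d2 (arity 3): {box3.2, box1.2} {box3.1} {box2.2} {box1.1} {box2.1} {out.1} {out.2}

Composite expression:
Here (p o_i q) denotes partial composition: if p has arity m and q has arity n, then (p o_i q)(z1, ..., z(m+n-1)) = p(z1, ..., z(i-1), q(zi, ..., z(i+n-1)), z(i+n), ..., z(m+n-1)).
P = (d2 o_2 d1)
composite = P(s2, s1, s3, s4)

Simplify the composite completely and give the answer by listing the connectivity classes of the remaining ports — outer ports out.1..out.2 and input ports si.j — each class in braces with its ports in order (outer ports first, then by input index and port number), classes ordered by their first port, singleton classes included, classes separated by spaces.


{out.1} {out.2} {s1.1, s1.2, s3.1, s3.2} {s2.1} {s2.2, s4.2} {s4.1}


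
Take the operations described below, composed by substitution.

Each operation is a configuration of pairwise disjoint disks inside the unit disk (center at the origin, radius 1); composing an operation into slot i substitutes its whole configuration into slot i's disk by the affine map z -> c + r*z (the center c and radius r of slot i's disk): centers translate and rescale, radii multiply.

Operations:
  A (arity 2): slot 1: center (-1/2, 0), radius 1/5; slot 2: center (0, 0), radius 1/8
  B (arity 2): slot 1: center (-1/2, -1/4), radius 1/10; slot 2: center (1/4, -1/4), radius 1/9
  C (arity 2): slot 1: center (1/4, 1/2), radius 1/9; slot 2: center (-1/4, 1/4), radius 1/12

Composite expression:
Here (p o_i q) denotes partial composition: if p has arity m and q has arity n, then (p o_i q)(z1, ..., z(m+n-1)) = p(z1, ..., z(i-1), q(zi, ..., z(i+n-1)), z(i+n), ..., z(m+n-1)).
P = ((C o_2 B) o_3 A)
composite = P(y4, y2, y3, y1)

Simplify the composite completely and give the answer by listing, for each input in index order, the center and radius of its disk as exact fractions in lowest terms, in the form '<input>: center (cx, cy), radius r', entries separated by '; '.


Affine substitution under C: radii multiply and y-centers shift.
y4: after 1 affine step, its disk has center (1/4, 1/2), radius 1/9
y2: after 2 affine steps, its disk has center (-7/24, 11/48), radius 1/120
y3: after 3 affine steps, its disk has center (-101/432, 11/48), radius 1/540
y1: after 3 affine steps, its disk has center (-11/48, 11/48), radius 1/864

y1: center (-11/48, 11/48), radius 1/864; y2: center (-7/24, 11/48), radius 1/120; y3: center (-101/432, 11/48), radius 1/540; y4: center (1/4, 1/2), radius 1/9


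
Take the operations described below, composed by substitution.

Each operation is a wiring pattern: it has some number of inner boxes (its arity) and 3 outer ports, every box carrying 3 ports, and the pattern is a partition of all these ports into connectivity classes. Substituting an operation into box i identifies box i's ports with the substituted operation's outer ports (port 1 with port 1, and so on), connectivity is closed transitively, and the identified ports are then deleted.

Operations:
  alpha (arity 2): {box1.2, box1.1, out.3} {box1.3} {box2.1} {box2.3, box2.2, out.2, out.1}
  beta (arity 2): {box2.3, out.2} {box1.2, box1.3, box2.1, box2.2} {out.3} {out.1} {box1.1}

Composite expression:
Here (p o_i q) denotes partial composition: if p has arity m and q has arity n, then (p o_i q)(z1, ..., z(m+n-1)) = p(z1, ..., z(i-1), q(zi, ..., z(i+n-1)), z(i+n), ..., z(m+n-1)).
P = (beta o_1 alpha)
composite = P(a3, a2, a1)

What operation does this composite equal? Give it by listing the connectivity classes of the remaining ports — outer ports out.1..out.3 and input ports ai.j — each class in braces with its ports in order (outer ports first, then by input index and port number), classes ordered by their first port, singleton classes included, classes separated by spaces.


{out.1} {out.2, a1.3} {out.3} {a1.1, a1.2, a2.2, a2.3, a3.1, a3.2} {a2.1} {a3.3}

Two ports join when wires chain via beta-identified ports.
stage alpha: inputs (a3, a2), connectivity {out.1, out.2, a2.2, a2.3} {out.3, a3.1, a3.2} {a2.1} {a3.3}, out.j its boundary
stage beta: inputs (a3, a2, a1), connectivity {out.1} {out.2, a1.3} {out.3} {a1.1, a1.2, a2.2, a2.3, a3.1, a3.2} {a2.1} {a3.3}, out.j its boundary
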